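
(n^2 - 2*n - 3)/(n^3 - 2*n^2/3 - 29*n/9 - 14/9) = 9*(n - 3)/(9*n^2 - 15*n - 14)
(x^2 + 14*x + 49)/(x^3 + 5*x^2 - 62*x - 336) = (x + 7)/(x^2 - 2*x - 48)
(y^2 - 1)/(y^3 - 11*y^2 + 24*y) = (y^2 - 1)/(y*(y^2 - 11*y + 24))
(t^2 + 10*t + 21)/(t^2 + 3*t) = (t + 7)/t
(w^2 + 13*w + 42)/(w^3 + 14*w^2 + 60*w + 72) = (w + 7)/(w^2 + 8*w + 12)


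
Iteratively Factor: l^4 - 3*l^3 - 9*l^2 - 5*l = (l)*(l^3 - 3*l^2 - 9*l - 5) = l*(l - 5)*(l^2 + 2*l + 1) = l*(l - 5)*(l + 1)*(l + 1)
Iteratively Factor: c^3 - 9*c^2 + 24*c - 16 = (c - 4)*(c^2 - 5*c + 4) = (c - 4)^2*(c - 1)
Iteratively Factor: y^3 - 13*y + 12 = (y + 4)*(y^2 - 4*y + 3) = (y - 3)*(y + 4)*(y - 1)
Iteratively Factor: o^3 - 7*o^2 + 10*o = (o - 2)*(o^2 - 5*o) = o*(o - 2)*(o - 5)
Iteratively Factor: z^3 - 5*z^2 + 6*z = (z - 3)*(z^2 - 2*z) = (z - 3)*(z - 2)*(z)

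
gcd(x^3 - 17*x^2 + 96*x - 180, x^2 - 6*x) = x - 6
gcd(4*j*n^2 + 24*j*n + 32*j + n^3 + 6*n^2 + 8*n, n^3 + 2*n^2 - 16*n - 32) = n^2 + 6*n + 8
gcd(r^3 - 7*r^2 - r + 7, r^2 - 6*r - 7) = r^2 - 6*r - 7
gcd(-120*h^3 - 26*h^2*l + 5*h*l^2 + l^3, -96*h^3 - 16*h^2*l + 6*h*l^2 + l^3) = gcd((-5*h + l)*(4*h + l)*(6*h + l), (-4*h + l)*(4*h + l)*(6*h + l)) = 24*h^2 + 10*h*l + l^2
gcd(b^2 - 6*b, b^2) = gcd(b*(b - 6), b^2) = b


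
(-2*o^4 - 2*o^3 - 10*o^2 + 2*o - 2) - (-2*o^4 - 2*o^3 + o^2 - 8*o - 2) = -11*o^2 + 10*o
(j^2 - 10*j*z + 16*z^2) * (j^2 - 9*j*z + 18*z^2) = j^4 - 19*j^3*z + 124*j^2*z^2 - 324*j*z^3 + 288*z^4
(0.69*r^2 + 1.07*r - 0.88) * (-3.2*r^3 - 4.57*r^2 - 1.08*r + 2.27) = -2.208*r^5 - 6.5773*r^4 - 2.8191*r^3 + 4.4323*r^2 + 3.3793*r - 1.9976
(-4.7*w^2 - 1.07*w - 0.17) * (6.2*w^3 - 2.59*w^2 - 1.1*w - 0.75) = -29.14*w^5 + 5.539*w^4 + 6.8873*w^3 + 5.1423*w^2 + 0.9895*w + 0.1275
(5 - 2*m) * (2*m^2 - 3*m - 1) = -4*m^3 + 16*m^2 - 13*m - 5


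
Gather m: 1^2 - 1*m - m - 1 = -2*m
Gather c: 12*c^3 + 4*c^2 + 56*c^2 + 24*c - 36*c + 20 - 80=12*c^3 + 60*c^2 - 12*c - 60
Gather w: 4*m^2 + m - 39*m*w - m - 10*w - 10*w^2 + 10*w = 4*m^2 - 39*m*w - 10*w^2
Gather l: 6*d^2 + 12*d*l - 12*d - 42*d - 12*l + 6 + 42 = 6*d^2 - 54*d + l*(12*d - 12) + 48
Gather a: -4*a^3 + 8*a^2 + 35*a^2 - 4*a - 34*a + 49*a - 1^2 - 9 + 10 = -4*a^3 + 43*a^2 + 11*a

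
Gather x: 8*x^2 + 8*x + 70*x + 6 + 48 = 8*x^2 + 78*x + 54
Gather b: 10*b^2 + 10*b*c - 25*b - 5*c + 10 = 10*b^2 + b*(10*c - 25) - 5*c + 10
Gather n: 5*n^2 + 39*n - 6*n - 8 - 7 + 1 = 5*n^2 + 33*n - 14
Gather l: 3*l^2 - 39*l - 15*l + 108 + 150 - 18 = 3*l^2 - 54*l + 240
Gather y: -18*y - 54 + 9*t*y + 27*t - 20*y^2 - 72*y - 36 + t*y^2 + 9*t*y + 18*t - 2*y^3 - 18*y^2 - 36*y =45*t - 2*y^3 + y^2*(t - 38) + y*(18*t - 126) - 90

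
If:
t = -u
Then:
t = -u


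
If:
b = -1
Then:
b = -1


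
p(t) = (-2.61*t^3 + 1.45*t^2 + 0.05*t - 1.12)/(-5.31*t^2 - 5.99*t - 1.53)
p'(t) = (10.62*t + 5.99)*(-2.61*t^3 + 1.45*t^2 + 0.05*t - 1.12)/(-5.31*t^2 - 5.99*t - 1.53)^2 + (-7.83*t^2 + 2.9*t + 0.05)/(-5.31*t^2 - 5.99*t - 1.53)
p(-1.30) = -2.58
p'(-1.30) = -1.17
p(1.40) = 0.26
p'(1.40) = 0.28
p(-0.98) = -3.53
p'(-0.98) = -6.95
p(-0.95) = -3.77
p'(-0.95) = -8.96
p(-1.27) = -2.61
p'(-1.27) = -1.34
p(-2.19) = -2.39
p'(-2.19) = 0.19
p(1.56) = 0.31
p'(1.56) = 0.31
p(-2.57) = -2.48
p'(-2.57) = 0.29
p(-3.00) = -2.62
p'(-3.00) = 0.36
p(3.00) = 0.87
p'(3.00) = 0.43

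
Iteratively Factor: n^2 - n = (n - 1)*(n)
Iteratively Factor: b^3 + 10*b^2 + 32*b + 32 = (b + 4)*(b^2 + 6*b + 8) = (b + 4)^2*(b + 2)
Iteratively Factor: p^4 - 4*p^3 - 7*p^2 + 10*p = (p + 2)*(p^3 - 6*p^2 + 5*p) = p*(p + 2)*(p^2 - 6*p + 5) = p*(p - 5)*(p + 2)*(p - 1)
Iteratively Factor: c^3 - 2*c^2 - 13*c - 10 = (c + 2)*(c^2 - 4*c - 5) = (c - 5)*(c + 2)*(c + 1)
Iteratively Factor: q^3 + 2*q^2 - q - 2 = (q + 1)*(q^2 + q - 2) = (q + 1)*(q + 2)*(q - 1)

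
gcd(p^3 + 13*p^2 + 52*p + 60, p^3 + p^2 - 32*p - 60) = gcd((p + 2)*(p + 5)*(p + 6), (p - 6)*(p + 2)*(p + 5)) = p^2 + 7*p + 10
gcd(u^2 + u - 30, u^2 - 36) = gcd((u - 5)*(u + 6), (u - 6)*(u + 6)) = u + 6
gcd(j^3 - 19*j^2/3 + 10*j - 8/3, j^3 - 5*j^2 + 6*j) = j - 2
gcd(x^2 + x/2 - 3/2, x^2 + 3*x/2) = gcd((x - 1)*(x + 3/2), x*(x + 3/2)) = x + 3/2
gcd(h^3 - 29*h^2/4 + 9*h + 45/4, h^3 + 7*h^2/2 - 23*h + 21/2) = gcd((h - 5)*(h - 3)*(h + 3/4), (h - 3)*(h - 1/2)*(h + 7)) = h - 3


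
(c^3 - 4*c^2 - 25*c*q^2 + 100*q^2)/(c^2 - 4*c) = c - 25*q^2/c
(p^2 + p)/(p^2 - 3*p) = (p + 1)/(p - 3)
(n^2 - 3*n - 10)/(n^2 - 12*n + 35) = (n + 2)/(n - 7)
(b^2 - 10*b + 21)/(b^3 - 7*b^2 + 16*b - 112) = (b - 3)/(b^2 + 16)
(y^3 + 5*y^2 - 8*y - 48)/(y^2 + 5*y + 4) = (y^2 + y - 12)/(y + 1)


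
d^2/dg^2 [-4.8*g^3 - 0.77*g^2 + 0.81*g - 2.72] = -28.8*g - 1.54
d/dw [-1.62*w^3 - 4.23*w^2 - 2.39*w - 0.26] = -4.86*w^2 - 8.46*w - 2.39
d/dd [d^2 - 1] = 2*d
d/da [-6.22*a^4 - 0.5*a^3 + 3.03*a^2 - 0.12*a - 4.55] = -24.88*a^3 - 1.5*a^2 + 6.06*a - 0.12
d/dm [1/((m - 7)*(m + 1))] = 2*(3 - m)/(m^4 - 12*m^3 + 22*m^2 + 84*m + 49)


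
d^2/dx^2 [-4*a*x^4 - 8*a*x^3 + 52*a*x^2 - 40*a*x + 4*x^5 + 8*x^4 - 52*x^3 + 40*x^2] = -48*a*x^2 - 48*a*x + 104*a + 80*x^3 + 96*x^2 - 312*x + 80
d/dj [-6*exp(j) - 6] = -6*exp(j)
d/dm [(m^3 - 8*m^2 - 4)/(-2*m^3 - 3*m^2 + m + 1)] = (-19*m^4 + 2*m^3 - 29*m^2 - 40*m + 4)/(4*m^6 + 12*m^5 + 5*m^4 - 10*m^3 - 5*m^2 + 2*m + 1)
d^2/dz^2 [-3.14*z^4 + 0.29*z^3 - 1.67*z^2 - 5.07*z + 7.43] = -37.68*z^2 + 1.74*z - 3.34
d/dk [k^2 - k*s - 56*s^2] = 2*k - s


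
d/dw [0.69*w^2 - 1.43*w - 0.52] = 1.38*w - 1.43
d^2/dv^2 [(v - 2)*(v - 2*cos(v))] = 2*(v - 2)*cos(v) + 4*sin(v) + 2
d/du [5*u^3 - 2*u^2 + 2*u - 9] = 15*u^2 - 4*u + 2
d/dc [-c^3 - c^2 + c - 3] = -3*c^2 - 2*c + 1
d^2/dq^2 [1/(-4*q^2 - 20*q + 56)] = (q^2 + 5*q - (2*q + 5)^2 - 14)/(2*(q^2 + 5*q - 14)^3)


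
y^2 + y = y*(y + 1)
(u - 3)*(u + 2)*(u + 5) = u^3 + 4*u^2 - 11*u - 30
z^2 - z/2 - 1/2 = (z - 1)*(z + 1/2)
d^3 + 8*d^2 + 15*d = d*(d + 3)*(d + 5)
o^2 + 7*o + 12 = (o + 3)*(o + 4)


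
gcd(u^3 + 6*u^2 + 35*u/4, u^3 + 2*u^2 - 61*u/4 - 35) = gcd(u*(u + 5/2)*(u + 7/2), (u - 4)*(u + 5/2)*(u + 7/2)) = u^2 + 6*u + 35/4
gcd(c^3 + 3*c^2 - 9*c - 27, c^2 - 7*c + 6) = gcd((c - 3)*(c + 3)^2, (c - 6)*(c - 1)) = 1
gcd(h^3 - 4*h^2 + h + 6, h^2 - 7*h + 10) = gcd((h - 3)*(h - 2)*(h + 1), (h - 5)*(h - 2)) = h - 2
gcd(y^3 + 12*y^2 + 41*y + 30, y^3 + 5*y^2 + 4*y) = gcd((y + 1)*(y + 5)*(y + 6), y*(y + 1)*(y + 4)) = y + 1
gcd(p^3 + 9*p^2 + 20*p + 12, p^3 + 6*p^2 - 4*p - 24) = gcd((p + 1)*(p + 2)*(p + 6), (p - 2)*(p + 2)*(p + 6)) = p^2 + 8*p + 12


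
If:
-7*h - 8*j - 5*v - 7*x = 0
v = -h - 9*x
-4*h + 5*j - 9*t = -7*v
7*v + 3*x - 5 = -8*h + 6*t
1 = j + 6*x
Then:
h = 1051/1081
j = 331/1081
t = -5927/3243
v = -2176/1081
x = 125/1081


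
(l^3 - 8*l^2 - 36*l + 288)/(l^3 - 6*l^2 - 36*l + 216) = (l - 8)/(l - 6)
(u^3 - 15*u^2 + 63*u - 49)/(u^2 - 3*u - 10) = (-u^3 + 15*u^2 - 63*u + 49)/(-u^2 + 3*u + 10)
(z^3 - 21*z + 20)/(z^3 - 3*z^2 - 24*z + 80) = (z - 1)/(z - 4)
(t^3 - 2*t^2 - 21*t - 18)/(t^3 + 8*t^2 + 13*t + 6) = (t^2 - 3*t - 18)/(t^2 + 7*t + 6)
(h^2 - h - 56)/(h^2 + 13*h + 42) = (h - 8)/(h + 6)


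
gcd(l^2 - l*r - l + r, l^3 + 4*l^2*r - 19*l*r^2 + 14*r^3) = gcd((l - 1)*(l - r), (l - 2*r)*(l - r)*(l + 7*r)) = -l + r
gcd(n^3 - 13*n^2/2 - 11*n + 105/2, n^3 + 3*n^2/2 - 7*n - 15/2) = n^2 + n/2 - 15/2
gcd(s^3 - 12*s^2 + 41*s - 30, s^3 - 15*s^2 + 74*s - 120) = s^2 - 11*s + 30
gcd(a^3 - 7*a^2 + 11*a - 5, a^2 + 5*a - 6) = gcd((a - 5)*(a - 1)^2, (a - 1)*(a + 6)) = a - 1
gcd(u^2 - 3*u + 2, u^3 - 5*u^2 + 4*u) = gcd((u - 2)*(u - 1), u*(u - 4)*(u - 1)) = u - 1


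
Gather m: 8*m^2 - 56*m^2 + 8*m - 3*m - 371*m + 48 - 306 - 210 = -48*m^2 - 366*m - 468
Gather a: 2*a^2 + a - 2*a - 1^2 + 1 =2*a^2 - a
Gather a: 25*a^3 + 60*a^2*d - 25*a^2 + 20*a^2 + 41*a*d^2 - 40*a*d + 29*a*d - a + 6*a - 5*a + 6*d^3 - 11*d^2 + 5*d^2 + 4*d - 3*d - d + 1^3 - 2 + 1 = 25*a^3 + a^2*(60*d - 5) + a*(41*d^2 - 11*d) + 6*d^3 - 6*d^2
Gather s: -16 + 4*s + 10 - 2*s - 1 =2*s - 7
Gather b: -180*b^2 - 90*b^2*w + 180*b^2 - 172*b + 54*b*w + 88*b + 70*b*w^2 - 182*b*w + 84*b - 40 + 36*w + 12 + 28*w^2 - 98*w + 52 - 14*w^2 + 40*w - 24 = -90*b^2*w + b*(70*w^2 - 128*w) + 14*w^2 - 22*w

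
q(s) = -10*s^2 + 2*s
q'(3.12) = -60.40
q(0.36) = -0.58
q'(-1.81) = 38.20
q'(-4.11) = 84.20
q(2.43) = -54.19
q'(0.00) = 2.00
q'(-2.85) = 59.00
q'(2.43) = -46.60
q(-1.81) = -36.38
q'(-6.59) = 133.80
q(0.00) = 0.00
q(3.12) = -91.10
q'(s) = 2 - 20*s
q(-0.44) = -2.82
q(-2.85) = -86.92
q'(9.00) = -178.00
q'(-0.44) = 10.80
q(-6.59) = -447.46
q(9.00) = -792.00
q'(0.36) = -5.20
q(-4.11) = -177.14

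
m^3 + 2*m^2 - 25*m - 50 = (m - 5)*(m + 2)*(m + 5)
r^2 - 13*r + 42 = (r - 7)*(r - 6)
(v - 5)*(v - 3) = v^2 - 8*v + 15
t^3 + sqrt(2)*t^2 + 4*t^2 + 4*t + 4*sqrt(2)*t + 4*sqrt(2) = (t + 2)^2*(t + sqrt(2))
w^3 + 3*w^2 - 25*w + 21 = (w - 3)*(w - 1)*(w + 7)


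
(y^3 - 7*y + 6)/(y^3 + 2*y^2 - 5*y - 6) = (y - 1)/(y + 1)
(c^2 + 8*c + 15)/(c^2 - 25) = (c + 3)/(c - 5)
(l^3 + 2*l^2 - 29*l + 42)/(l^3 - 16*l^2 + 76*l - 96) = (l^2 + 4*l - 21)/(l^2 - 14*l + 48)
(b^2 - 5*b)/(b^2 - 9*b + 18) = b*(b - 5)/(b^2 - 9*b + 18)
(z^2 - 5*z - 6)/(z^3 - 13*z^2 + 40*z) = (z^2 - 5*z - 6)/(z*(z^2 - 13*z + 40))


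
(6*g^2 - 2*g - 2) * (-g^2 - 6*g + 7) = -6*g^4 - 34*g^3 + 56*g^2 - 2*g - 14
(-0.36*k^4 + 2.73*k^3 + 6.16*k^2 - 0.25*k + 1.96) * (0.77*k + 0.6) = -0.2772*k^5 + 1.8861*k^4 + 6.3812*k^3 + 3.5035*k^2 + 1.3592*k + 1.176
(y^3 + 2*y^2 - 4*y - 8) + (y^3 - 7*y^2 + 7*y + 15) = 2*y^3 - 5*y^2 + 3*y + 7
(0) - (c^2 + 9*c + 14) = -c^2 - 9*c - 14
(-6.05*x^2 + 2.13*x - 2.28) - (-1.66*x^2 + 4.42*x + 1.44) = -4.39*x^2 - 2.29*x - 3.72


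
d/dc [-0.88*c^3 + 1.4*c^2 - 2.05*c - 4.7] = -2.64*c^2 + 2.8*c - 2.05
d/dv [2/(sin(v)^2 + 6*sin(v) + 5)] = -4*(sin(v) + 3)*cos(v)/(sin(v)^2 + 6*sin(v) + 5)^2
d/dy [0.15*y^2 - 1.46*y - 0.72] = 0.3*y - 1.46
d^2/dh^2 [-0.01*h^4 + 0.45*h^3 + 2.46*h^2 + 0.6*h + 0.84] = -0.12*h^2 + 2.7*h + 4.92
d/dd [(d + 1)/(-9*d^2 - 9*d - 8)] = (9*d^2 + 18*d + 1)/(81*d^4 + 162*d^3 + 225*d^2 + 144*d + 64)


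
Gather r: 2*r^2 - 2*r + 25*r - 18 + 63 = 2*r^2 + 23*r + 45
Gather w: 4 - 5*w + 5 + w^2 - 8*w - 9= w^2 - 13*w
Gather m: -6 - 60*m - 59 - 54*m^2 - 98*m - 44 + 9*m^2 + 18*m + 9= -45*m^2 - 140*m - 100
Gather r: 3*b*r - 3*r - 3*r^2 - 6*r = -3*r^2 + r*(3*b - 9)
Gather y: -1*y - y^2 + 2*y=-y^2 + y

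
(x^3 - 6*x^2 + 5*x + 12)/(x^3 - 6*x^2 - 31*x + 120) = (x^2 - 3*x - 4)/(x^2 - 3*x - 40)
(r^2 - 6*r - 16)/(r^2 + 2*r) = (r - 8)/r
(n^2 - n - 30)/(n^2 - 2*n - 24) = (n + 5)/(n + 4)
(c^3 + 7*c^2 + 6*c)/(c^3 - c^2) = (c^2 + 7*c + 6)/(c*(c - 1))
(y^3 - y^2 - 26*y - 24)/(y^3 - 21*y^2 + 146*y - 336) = (y^2 + 5*y + 4)/(y^2 - 15*y + 56)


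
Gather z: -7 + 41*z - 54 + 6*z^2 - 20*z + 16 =6*z^2 + 21*z - 45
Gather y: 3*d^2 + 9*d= 3*d^2 + 9*d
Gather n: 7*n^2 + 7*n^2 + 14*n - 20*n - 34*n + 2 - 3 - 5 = 14*n^2 - 40*n - 6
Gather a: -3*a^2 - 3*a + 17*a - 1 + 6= -3*a^2 + 14*a + 5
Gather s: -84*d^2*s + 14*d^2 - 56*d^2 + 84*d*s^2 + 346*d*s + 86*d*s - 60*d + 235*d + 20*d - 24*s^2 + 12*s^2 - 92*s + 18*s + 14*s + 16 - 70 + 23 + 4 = -42*d^2 + 195*d + s^2*(84*d - 12) + s*(-84*d^2 + 432*d - 60) - 27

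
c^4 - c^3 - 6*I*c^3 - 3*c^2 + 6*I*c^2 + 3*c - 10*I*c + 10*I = (c - 1)*(c - 5*I)*(c - 2*I)*(c + I)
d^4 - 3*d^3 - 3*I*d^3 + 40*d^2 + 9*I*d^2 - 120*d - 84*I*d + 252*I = (d - 3)*(d - 7*I)*(d - 2*I)*(d + 6*I)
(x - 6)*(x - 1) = x^2 - 7*x + 6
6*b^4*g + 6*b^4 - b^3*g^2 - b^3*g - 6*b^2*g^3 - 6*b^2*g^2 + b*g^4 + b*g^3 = (-6*b + g)*(-b + g)*(b + g)*(b*g + b)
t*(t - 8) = t^2 - 8*t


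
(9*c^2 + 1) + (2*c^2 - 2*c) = 11*c^2 - 2*c + 1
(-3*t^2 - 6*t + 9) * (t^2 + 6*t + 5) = -3*t^4 - 24*t^3 - 42*t^2 + 24*t + 45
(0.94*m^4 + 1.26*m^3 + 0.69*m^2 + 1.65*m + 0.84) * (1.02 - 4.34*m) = -4.0796*m^5 - 4.5096*m^4 - 1.7094*m^3 - 6.4572*m^2 - 1.9626*m + 0.8568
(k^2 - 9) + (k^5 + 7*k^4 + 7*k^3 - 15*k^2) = k^5 + 7*k^4 + 7*k^3 - 14*k^2 - 9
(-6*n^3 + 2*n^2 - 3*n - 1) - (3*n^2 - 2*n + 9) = -6*n^3 - n^2 - n - 10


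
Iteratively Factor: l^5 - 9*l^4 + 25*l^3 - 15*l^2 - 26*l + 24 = (l - 1)*(l^4 - 8*l^3 + 17*l^2 + 2*l - 24) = (l - 3)*(l - 1)*(l^3 - 5*l^2 + 2*l + 8) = (l - 3)*(l - 1)*(l + 1)*(l^2 - 6*l + 8) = (l - 3)*(l - 2)*(l - 1)*(l + 1)*(l - 4)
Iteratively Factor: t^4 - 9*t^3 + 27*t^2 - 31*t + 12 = (t - 1)*(t^3 - 8*t^2 + 19*t - 12) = (t - 1)^2*(t^2 - 7*t + 12) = (t - 4)*(t - 1)^2*(t - 3)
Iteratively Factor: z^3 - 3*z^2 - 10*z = (z - 5)*(z^2 + 2*z) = z*(z - 5)*(z + 2)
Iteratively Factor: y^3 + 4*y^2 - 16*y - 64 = (y + 4)*(y^2 - 16) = (y + 4)^2*(y - 4)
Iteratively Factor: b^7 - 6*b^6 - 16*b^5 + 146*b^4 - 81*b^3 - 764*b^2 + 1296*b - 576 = (b - 1)*(b^6 - 5*b^5 - 21*b^4 + 125*b^3 + 44*b^2 - 720*b + 576) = (b - 4)*(b - 1)*(b^5 - b^4 - 25*b^3 + 25*b^2 + 144*b - 144) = (b - 4)*(b - 1)*(b + 4)*(b^4 - 5*b^3 - 5*b^2 + 45*b - 36) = (b - 4)*(b - 1)*(b + 3)*(b + 4)*(b^3 - 8*b^2 + 19*b - 12) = (b - 4)*(b - 1)^2*(b + 3)*(b + 4)*(b^2 - 7*b + 12) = (b - 4)^2*(b - 1)^2*(b + 3)*(b + 4)*(b - 3)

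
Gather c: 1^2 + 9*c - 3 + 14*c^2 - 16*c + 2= 14*c^2 - 7*c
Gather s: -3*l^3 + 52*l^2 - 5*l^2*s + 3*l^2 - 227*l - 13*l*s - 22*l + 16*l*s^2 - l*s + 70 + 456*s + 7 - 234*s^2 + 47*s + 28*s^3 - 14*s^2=-3*l^3 + 55*l^2 - 249*l + 28*s^3 + s^2*(16*l - 248) + s*(-5*l^2 - 14*l + 503) + 77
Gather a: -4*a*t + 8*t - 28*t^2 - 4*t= -4*a*t - 28*t^2 + 4*t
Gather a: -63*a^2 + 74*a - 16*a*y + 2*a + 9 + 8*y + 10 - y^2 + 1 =-63*a^2 + a*(76 - 16*y) - y^2 + 8*y + 20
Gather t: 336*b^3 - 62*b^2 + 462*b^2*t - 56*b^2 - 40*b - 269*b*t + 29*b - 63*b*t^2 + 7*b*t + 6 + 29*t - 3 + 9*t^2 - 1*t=336*b^3 - 118*b^2 - 11*b + t^2*(9 - 63*b) + t*(462*b^2 - 262*b + 28) + 3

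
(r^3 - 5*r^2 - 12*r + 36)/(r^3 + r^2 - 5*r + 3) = (r^2 - 8*r + 12)/(r^2 - 2*r + 1)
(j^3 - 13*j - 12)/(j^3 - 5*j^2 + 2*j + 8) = (j + 3)/(j - 2)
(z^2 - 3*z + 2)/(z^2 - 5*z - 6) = (-z^2 + 3*z - 2)/(-z^2 + 5*z + 6)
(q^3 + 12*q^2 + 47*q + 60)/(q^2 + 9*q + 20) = q + 3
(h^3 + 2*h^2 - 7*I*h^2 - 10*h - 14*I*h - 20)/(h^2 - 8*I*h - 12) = (h^2 + h*(2 - 5*I) - 10*I)/(h - 6*I)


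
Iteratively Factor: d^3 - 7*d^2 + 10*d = (d)*(d^2 - 7*d + 10) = d*(d - 5)*(d - 2)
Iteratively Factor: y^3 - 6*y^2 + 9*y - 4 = (y - 1)*(y^2 - 5*y + 4) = (y - 1)^2*(y - 4)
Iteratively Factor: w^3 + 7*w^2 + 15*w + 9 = (w + 3)*(w^2 + 4*w + 3) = (w + 3)^2*(w + 1)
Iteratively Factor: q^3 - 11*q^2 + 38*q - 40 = (q - 2)*(q^2 - 9*q + 20) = (q - 5)*(q - 2)*(q - 4)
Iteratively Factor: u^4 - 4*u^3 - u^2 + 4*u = (u)*(u^3 - 4*u^2 - u + 4) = u*(u - 1)*(u^2 - 3*u - 4) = u*(u - 1)*(u + 1)*(u - 4)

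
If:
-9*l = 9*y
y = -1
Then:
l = 1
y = -1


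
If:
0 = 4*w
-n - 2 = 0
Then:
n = -2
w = 0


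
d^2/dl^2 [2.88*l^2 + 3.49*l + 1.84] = 5.76000000000000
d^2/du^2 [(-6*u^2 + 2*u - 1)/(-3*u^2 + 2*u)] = 2*(18*u^3 + 27*u^2 - 18*u + 4)/(u^3*(27*u^3 - 54*u^2 + 36*u - 8))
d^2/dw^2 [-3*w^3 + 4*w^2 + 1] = 8 - 18*w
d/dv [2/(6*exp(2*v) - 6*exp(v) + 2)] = (3 - 6*exp(v))*exp(v)/(3*exp(2*v) - 3*exp(v) + 1)^2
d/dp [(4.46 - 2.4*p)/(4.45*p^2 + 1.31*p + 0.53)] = (10.68*p^2 - 39.694*p - 7.1146)/(19.8025*p^4 + 11.659*p^3 + 6.4331*p^2 + 1.3886*p + 0.2809)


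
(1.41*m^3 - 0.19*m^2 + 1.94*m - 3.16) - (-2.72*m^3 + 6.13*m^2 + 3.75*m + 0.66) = 4.13*m^3 - 6.32*m^2 - 1.81*m - 3.82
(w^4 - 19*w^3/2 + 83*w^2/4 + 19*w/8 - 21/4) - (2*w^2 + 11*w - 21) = w^4 - 19*w^3/2 + 75*w^2/4 - 69*w/8 + 63/4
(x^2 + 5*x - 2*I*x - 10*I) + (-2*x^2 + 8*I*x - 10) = -x^2 + 5*x + 6*I*x - 10 - 10*I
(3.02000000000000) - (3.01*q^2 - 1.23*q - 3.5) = -3.01*q^2 + 1.23*q + 6.52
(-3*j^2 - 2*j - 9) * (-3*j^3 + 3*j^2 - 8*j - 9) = 9*j^5 - 3*j^4 + 45*j^3 + 16*j^2 + 90*j + 81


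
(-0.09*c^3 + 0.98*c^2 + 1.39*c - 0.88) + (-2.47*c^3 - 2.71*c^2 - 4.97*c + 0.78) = -2.56*c^3 - 1.73*c^2 - 3.58*c - 0.1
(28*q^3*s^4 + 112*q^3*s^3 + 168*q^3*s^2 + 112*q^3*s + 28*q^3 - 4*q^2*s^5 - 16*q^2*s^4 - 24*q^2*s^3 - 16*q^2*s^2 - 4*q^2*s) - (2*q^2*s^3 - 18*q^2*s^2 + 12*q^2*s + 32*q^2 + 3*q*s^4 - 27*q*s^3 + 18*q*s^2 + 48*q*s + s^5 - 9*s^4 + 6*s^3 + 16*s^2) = 28*q^3*s^4 + 112*q^3*s^3 + 168*q^3*s^2 + 112*q^3*s + 28*q^3 - 4*q^2*s^5 - 16*q^2*s^4 - 26*q^2*s^3 + 2*q^2*s^2 - 16*q^2*s - 32*q^2 - 3*q*s^4 + 27*q*s^3 - 18*q*s^2 - 48*q*s - s^5 + 9*s^4 - 6*s^3 - 16*s^2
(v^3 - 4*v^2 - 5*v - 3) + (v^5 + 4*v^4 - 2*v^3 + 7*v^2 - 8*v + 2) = v^5 + 4*v^4 - v^3 + 3*v^2 - 13*v - 1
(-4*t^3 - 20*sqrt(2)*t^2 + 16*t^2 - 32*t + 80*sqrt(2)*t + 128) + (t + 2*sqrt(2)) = -4*t^3 - 20*sqrt(2)*t^2 + 16*t^2 - 31*t + 80*sqrt(2)*t + 2*sqrt(2) + 128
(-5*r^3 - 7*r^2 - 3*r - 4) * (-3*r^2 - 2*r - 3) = 15*r^5 + 31*r^4 + 38*r^3 + 39*r^2 + 17*r + 12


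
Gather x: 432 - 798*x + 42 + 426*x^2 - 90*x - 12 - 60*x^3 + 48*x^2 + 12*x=-60*x^3 + 474*x^2 - 876*x + 462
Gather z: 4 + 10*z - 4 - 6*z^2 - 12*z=-6*z^2 - 2*z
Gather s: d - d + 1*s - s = 0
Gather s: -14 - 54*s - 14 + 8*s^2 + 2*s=8*s^2 - 52*s - 28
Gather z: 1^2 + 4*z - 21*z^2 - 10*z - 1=-21*z^2 - 6*z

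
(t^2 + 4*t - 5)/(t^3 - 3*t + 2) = (t + 5)/(t^2 + t - 2)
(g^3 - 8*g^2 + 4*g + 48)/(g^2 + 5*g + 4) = (g^3 - 8*g^2 + 4*g + 48)/(g^2 + 5*g + 4)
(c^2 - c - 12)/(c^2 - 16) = (c + 3)/(c + 4)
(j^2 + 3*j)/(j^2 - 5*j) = (j + 3)/(j - 5)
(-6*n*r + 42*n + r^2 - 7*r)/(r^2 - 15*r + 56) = (-6*n + r)/(r - 8)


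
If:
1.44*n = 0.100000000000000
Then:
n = 0.07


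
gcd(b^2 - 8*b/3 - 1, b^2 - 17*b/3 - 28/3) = 1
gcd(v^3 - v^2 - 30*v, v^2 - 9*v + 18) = v - 6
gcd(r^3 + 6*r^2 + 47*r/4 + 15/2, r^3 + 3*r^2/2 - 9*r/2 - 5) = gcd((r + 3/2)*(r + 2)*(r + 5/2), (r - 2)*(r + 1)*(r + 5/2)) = r + 5/2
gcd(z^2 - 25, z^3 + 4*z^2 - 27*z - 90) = z - 5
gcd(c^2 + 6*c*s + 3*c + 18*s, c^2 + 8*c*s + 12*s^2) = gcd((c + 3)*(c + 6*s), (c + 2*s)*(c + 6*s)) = c + 6*s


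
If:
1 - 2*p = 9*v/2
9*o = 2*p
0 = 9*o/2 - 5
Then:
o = 10/9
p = 5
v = -2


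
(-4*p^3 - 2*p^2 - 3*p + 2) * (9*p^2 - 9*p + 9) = -36*p^5 + 18*p^4 - 45*p^3 + 27*p^2 - 45*p + 18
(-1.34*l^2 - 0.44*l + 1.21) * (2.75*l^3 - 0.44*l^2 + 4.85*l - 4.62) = -3.685*l^5 - 0.6204*l^4 - 2.9779*l^3 + 3.5244*l^2 + 7.9013*l - 5.5902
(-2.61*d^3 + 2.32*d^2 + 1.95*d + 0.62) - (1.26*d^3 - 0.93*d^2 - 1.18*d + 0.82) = -3.87*d^3 + 3.25*d^2 + 3.13*d - 0.2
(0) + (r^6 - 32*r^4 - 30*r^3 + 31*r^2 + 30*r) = r^6 - 32*r^4 - 30*r^3 + 31*r^2 + 30*r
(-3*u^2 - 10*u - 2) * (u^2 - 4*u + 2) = -3*u^4 + 2*u^3 + 32*u^2 - 12*u - 4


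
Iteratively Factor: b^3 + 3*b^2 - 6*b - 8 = (b - 2)*(b^2 + 5*b + 4) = (b - 2)*(b + 4)*(b + 1)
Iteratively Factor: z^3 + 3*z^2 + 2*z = (z + 1)*(z^2 + 2*z) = z*(z + 1)*(z + 2)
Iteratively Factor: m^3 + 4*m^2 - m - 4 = (m - 1)*(m^2 + 5*m + 4) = (m - 1)*(m + 4)*(m + 1)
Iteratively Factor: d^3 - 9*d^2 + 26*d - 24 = (d - 4)*(d^2 - 5*d + 6) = (d - 4)*(d - 3)*(d - 2)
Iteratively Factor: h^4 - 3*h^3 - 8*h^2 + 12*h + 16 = (h + 1)*(h^3 - 4*h^2 - 4*h + 16) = (h + 1)*(h + 2)*(h^2 - 6*h + 8) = (h - 4)*(h + 1)*(h + 2)*(h - 2)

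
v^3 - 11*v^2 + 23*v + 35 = (v - 7)*(v - 5)*(v + 1)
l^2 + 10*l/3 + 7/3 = (l + 1)*(l + 7/3)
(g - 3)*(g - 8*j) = g^2 - 8*g*j - 3*g + 24*j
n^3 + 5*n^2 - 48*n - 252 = (n - 7)*(n + 6)^2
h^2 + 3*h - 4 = (h - 1)*(h + 4)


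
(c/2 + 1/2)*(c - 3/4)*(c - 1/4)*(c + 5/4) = c^4/2 + 5*c^3/8 - 13*c^2/32 - 53*c/128 + 15/128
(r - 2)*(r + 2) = r^2 - 4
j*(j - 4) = j^2 - 4*j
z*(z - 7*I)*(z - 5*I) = z^3 - 12*I*z^2 - 35*z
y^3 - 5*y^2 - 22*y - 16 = (y - 8)*(y + 1)*(y + 2)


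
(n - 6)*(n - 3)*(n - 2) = n^3 - 11*n^2 + 36*n - 36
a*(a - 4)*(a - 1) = a^3 - 5*a^2 + 4*a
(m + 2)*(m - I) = m^2 + 2*m - I*m - 2*I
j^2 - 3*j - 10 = (j - 5)*(j + 2)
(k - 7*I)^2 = k^2 - 14*I*k - 49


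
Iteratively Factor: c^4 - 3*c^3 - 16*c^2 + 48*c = (c + 4)*(c^3 - 7*c^2 + 12*c) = c*(c + 4)*(c^2 - 7*c + 12) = c*(c - 4)*(c + 4)*(c - 3)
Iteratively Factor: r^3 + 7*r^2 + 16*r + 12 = (r + 2)*(r^2 + 5*r + 6) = (r + 2)^2*(r + 3)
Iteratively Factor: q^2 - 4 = (q + 2)*(q - 2)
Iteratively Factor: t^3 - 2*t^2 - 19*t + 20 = (t - 1)*(t^2 - t - 20) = (t - 5)*(t - 1)*(t + 4)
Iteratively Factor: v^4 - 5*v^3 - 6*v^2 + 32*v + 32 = (v + 1)*(v^3 - 6*v^2 + 32) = (v - 4)*(v + 1)*(v^2 - 2*v - 8) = (v - 4)*(v + 1)*(v + 2)*(v - 4)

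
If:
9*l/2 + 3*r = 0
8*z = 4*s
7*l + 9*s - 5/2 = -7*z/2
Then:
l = 5/14 - 43*z/14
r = 129*z/28 - 15/28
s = 2*z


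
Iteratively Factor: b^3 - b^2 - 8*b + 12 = (b - 2)*(b^2 + b - 6) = (b - 2)*(b + 3)*(b - 2)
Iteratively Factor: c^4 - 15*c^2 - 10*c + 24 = (c + 2)*(c^3 - 2*c^2 - 11*c + 12) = (c - 1)*(c + 2)*(c^2 - c - 12) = (c - 1)*(c + 2)*(c + 3)*(c - 4)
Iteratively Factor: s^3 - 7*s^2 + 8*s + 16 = (s - 4)*(s^2 - 3*s - 4) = (s - 4)^2*(s + 1)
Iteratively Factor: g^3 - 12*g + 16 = (g - 2)*(g^2 + 2*g - 8) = (g - 2)^2*(g + 4)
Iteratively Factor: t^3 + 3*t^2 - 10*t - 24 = (t - 3)*(t^2 + 6*t + 8) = (t - 3)*(t + 4)*(t + 2)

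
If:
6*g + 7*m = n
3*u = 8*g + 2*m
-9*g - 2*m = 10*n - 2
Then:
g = 36*u/73 - 2/219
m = 8/219 - 69*u/146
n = 44/219 - 51*u/146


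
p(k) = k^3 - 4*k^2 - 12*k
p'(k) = 3*k^2 - 8*k - 12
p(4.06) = -47.73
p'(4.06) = 4.97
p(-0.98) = 6.98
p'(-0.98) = -1.28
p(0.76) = -10.99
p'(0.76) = -16.35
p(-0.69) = 6.05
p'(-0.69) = -5.05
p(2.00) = -32.00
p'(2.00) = -16.00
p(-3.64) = -57.55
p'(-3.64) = 56.87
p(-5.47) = -217.71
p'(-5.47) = 121.52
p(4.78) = -39.54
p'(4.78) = 18.31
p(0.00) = 0.00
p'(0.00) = -12.00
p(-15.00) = -4095.00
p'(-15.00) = 783.00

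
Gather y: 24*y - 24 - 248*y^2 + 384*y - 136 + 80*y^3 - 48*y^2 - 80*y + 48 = 80*y^3 - 296*y^2 + 328*y - 112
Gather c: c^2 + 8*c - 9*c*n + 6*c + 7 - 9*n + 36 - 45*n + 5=c^2 + c*(14 - 9*n) - 54*n + 48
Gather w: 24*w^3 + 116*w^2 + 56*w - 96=24*w^3 + 116*w^2 + 56*w - 96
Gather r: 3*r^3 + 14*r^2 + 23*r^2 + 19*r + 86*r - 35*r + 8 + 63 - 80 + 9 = 3*r^3 + 37*r^2 + 70*r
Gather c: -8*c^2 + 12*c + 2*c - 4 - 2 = -8*c^2 + 14*c - 6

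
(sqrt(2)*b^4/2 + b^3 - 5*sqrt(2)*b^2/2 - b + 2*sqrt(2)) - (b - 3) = sqrt(2)*b^4/2 + b^3 - 5*sqrt(2)*b^2/2 - 2*b + 2*sqrt(2) + 3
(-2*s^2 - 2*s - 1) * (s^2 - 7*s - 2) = -2*s^4 + 12*s^3 + 17*s^2 + 11*s + 2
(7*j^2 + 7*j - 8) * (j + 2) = 7*j^3 + 21*j^2 + 6*j - 16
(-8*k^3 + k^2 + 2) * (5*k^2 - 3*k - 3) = -40*k^5 + 29*k^4 + 21*k^3 + 7*k^2 - 6*k - 6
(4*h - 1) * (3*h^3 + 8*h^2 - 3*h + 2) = 12*h^4 + 29*h^3 - 20*h^2 + 11*h - 2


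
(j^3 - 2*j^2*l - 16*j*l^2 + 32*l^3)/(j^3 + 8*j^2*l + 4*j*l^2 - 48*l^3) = (j - 4*l)/(j + 6*l)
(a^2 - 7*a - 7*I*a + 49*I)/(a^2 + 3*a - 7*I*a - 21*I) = (a - 7)/(a + 3)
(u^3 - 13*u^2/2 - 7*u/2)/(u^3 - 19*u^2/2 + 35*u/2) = (2*u + 1)/(2*u - 5)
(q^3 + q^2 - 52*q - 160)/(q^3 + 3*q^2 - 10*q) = (q^2 - 4*q - 32)/(q*(q - 2))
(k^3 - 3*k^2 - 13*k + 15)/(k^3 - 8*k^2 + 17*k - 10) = (k + 3)/(k - 2)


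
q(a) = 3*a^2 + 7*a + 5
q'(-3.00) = -11.00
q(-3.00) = 11.00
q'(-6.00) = -29.00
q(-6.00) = 71.00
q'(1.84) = 18.04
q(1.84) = 28.04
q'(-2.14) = -5.84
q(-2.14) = 3.76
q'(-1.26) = -0.56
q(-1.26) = 0.94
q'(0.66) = 10.96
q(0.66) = 10.93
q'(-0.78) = 2.32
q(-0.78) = 1.37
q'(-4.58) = -20.48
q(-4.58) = 35.87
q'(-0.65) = 3.10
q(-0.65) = 1.72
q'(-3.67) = -15.02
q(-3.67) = 19.72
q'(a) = 6*a + 7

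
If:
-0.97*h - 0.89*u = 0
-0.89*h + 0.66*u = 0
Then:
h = 0.00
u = 0.00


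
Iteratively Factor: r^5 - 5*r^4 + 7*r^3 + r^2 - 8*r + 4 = (r + 1)*(r^4 - 6*r^3 + 13*r^2 - 12*r + 4) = (r - 2)*(r + 1)*(r^3 - 4*r^2 + 5*r - 2) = (r - 2)^2*(r + 1)*(r^2 - 2*r + 1) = (r - 2)^2*(r - 1)*(r + 1)*(r - 1)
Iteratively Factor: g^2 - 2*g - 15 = (g + 3)*(g - 5)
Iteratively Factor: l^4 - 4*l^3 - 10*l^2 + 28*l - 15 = (l - 1)*(l^3 - 3*l^2 - 13*l + 15) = (l - 1)*(l + 3)*(l^2 - 6*l + 5) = (l - 5)*(l - 1)*(l + 3)*(l - 1)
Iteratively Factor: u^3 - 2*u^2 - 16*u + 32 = (u - 2)*(u^2 - 16) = (u - 2)*(u + 4)*(u - 4)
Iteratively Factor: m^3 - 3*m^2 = (m)*(m^2 - 3*m) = m*(m - 3)*(m)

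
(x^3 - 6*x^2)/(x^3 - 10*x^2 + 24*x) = x/(x - 4)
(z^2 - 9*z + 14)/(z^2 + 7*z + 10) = (z^2 - 9*z + 14)/(z^2 + 7*z + 10)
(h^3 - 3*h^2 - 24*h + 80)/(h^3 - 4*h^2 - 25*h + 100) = (h - 4)/(h - 5)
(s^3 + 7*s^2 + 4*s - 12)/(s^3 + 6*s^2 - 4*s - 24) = (s - 1)/(s - 2)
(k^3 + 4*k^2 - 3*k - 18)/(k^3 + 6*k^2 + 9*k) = (k - 2)/k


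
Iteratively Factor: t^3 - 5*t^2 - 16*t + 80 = (t + 4)*(t^2 - 9*t + 20) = (t - 5)*(t + 4)*(t - 4)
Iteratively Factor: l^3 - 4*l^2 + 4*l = (l - 2)*(l^2 - 2*l) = l*(l - 2)*(l - 2)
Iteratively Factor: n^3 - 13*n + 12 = (n + 4)*(n^2 - 4*n + 3) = (n - 1)*(n + 4)*(n - 3)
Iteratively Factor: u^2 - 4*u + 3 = (u - 1)*(u - 3)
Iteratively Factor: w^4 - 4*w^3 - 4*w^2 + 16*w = (w - 2)*(w^3 - 2*w^2 - 8*w) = w*(w - 2)*(w^2 - 2*w - 8) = w*(w - 4)*(w - 2)*(w + 2)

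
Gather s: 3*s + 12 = 3*s + 12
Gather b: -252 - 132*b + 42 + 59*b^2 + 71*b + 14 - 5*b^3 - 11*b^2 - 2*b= -5*b^3 + 48*b^2 - 63*b - 196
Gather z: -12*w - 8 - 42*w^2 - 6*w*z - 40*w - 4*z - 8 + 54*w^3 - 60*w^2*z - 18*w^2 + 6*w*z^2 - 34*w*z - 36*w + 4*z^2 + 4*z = 54*w^3 - 60*w^2 - 88*w + z^2*(6*w + 4) + z*(-60*w^2 - 40*w) - 16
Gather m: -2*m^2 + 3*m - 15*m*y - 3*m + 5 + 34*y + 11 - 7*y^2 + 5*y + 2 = -2*m^2 - 15*m*y - 7*y^2 + 39*y + 18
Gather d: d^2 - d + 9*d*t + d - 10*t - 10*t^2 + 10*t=d^2 + 9*d*t - 10*t^2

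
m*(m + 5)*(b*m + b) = b*m^3 + 6*b*m^2 + 5*b*m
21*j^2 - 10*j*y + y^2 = (-7*j + y)*(-3*j + y)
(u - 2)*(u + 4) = u^2 + 2*u - 8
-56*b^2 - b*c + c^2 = (-8*b + c)*(7*b + c)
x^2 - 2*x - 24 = (x - 6)*(x + 4)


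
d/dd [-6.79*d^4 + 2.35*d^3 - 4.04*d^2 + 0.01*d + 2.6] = -27.16*d^3 + 7.05*d^2 - 8.08*d + 0.01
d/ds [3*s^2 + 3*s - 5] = 6*s + 3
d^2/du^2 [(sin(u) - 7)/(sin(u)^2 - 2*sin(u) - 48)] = (sin(u)^5 - 26*sin(u)^4 + 328*sin(u)^3 - 1426*sin(u)^2 + 2604*sin(u) + 920)/(-sin(u)^2 + 2*sin(u) + 48)^3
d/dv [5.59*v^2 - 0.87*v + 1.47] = 11.18*v - 0.87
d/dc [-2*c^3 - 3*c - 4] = -6*c^2 - 3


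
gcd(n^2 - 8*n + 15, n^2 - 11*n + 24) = n - 3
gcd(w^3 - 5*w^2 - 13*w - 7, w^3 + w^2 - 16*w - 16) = w + 1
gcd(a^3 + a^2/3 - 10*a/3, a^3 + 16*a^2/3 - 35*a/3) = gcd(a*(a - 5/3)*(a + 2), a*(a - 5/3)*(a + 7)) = a^2 - 5*a/3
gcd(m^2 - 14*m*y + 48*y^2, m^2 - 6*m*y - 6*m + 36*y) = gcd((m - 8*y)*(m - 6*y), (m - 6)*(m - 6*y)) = -m + 6*y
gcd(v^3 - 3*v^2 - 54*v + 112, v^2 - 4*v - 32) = v - 8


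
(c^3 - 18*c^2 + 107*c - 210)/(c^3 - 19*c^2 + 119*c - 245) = (c - 6)/(c - 7)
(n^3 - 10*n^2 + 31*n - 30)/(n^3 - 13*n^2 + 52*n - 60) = (n - 3)/(n - 6)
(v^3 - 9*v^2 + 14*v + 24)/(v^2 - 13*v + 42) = (v^2 - 3*v - 4)/(v - 7)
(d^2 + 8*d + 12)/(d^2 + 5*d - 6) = (d + 2)/(d - 1)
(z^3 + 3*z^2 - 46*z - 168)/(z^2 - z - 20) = (z^2 - z - 42)/(z - 5)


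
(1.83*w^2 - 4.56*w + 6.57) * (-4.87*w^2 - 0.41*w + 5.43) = -8.9121*w^4 + 21.4569*w^3 - 20.1894*w^2 - 27.4545*w + 35.6751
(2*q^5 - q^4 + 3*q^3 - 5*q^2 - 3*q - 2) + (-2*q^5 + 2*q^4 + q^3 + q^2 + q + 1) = q^4 + 4*q^3 - 4*q^2 - 2*q - 1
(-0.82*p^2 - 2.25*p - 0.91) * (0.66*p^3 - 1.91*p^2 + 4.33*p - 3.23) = -0.5412*p^5 + 0.0811999999999997*p^4 + 0.1463*p^3 - 5.3558*p^2 + 3.3272*p + 2.9393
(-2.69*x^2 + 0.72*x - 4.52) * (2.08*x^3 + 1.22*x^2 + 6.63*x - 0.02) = -5.5952*x^5 - 1.7842*x^4 - 26.3579*x^3 - 0.686999999999999*x^2 - 29.982*x + 0.0904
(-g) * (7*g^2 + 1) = -7*g^3 - g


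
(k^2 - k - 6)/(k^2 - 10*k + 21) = (k + 2)/(k - 7)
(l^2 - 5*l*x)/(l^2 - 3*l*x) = (l - 5*x)/(l - 3*x)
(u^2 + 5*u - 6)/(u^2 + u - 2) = (u + 6)/(u + 2)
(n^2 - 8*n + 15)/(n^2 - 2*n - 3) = (n - 5)/(n + 1)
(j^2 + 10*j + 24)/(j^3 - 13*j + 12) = (j + 6)/(j^2 - 4*j + 3)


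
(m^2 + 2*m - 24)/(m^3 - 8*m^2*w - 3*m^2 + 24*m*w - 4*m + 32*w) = (-m - 6)/(-m^2 + 8*m*w - m + 8*w)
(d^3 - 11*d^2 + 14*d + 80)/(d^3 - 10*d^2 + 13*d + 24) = (d^2 - 3*d - 10)/(d^2 - 2*d - 3)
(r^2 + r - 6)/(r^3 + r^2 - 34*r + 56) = (r + 3)/(r^2 + 3*r - 28)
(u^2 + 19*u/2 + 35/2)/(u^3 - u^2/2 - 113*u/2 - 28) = (2*u + 5)/(2*u^2 - 15*u - 8)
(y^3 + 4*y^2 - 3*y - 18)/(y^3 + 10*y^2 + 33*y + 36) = (y - 2)/(y + 4)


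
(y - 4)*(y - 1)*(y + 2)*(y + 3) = y^4 - 15*y^2 - 10*y + 24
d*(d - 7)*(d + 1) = d^3 - 6*d^2 - 7*d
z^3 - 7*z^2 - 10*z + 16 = (z - 8)*(z - 1)*(z + 2)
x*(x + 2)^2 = x^3 + 4*x^2 + 4*x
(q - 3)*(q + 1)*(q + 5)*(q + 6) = q^4 + 9*q^3 + 5*q^2 - 93*q - 90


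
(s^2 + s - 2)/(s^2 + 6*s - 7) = (s + 2)/(s + 7)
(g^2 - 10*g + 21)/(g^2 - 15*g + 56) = (g - 3)/(g - 8)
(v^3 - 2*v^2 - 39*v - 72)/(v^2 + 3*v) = v - 5 - 24/v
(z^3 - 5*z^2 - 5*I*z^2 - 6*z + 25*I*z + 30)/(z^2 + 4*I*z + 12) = (z^2 - z*(5 + 3*I) + 15*I)/(z + 6*I)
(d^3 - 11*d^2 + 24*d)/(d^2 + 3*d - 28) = d*(d^2 - 11*d + 24)/(d^2 + 3*d - 28)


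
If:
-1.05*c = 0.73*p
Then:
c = -0.695238095238095*p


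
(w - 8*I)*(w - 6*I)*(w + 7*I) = w^3 - 7*I*w^2 + 50*w - 336*I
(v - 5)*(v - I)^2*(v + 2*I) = v^4 - 5*v^3 + 3*v^2 - 15*v - 2*I*v + 10*I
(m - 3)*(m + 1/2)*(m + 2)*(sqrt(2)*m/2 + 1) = sqrt(2)*m^4/2 - sqrt(2)*m^3/4 + m^3 - 13*sqrt(2)*m^2/4 - m^2/2 - 13*m/2 - 3*sqrt(2)*m/2 - 3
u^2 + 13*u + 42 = (u + 6)*(u + 7)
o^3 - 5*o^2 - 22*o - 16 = (o - 8)*(o + 1)*(o + 2)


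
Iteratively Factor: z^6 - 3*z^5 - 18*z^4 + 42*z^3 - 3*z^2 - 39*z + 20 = (z + 4)*(z^5 - 7*z^4 + 10*z^3 + 2*z^2 - 11*z + 5) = (z - 1)*(z + 4)*(z^4 - 6*z^3 + 4*z^2 + 6*z - 5) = (z - 1)^2*(z + 4)*(z^3 - 5*z^2 - z + 5) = (z - 5)*(z - 1)^2*(z + 4)*(z^2 - 1) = (z - 5)*(z - 1)^3*(z + 4)*(z + 1)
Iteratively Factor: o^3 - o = (o)*(o^2 - 1) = o*(o + 1)*(o - 1)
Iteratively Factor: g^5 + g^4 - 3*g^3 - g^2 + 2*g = (g - 1)*(g^4 + 2*g^3 - g^2 - 2*g) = (g - 1)^2*(g^3 + 3*g^2 + 2*g) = (g - 1)^2*(g + 2)*(g^2 + g) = (g - 1)^2*(g + 1)*(g + 2)*(g)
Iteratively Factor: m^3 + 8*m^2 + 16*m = (m)*(m^2 + 8*m + 16) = m*(m + 4)*(m + 4)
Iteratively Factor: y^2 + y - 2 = (y - 1)*(y + 2)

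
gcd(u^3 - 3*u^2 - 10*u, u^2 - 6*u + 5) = u - 5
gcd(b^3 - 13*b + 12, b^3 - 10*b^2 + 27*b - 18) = b^2 - 4*b + 3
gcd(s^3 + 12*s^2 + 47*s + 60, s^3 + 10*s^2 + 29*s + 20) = s^2 + 9*s + 20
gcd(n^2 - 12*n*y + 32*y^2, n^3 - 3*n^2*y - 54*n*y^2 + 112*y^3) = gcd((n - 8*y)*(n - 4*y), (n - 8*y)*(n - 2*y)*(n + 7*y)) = -n + 8*y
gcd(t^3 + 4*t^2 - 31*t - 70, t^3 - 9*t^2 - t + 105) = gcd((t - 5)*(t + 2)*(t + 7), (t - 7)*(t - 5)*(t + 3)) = t - 5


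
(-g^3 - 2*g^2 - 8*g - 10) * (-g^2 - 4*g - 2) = g^5 + 6*g^4 + 18*g^3 + 46*g^2 + 56*g + 20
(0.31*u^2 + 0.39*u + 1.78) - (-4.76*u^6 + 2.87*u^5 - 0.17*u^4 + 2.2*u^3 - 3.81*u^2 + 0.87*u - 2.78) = 4.76*u^6 - 2.87*u^5 + 0.17*u^4 - 2.2*u^3 + 4.12*u^2 - 0.48*u + 4.56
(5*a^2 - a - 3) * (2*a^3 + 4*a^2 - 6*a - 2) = 10*a^5 + 18*a^4 - 40*a^3 - 16*a^2 + 20*a + 6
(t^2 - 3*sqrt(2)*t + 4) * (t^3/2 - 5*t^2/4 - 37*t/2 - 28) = t^5/2 - 3*sqrt(2)*t^4/2 - 5*t^4/4 - 33*t^3/2 + 15*sqrt(2)*t^3/4 - 33*t^2 + 111*sqrt(2)*t^2/2 - 74*t + 84*sqrt(2)*t - 112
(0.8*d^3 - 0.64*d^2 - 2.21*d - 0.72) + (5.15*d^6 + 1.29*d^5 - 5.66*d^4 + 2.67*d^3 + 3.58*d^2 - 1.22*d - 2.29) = 5.15*d^6 + 1.29*d^5 - 5.66*d^4 + 3.47*d^3 + 2.94*d^2 - 3.43*d - 3.01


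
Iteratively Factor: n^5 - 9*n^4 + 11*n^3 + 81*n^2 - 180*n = (n + 3)*(n^4 - 12*n^3 + 47*n^2 - 60*n) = n*(n + 3)*(n^3 - 12*n^2 + 47*n - 60) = n*(n - 5)*(n + 3)*(n^2 - 7*n + 12) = n*(n - 5)*(n - 4)*(n + 3)*(n - 3)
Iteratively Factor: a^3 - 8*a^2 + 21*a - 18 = (a - 3)*(a^2 - 5*a + 6) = (a - 3)*(a - 2)*(a - 3)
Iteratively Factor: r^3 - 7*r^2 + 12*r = (r - 3)*(r^2 - 4*r) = r*(r - 3)*(r - 4)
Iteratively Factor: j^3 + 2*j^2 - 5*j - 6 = (j - 2)*(j^2 + 4*j + 3) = (j - 2)*(j + 3)*(j + 1)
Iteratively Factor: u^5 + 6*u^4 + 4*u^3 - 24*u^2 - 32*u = (u + 2)*(u^4 + 4*u^3 - 4*u^2 - 16*u) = u*(u + 2)*(u^3 + 4*u^2 - 4*u - 16) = u*(u + 2)^2*(u^2 + 2*u - 8) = u*(u - 2)*(u + 2)^2*(u + 4)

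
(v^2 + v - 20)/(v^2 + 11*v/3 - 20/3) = 3*(v - 4)/(3*v - 4)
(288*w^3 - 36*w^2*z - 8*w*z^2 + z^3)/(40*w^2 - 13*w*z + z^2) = (-36*w^2 + z^2)/(-5*w + z)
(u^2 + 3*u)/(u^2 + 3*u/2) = 2*(u + 3)/(2*u + 3)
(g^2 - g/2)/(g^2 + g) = (g - 1/2)/(g + 1)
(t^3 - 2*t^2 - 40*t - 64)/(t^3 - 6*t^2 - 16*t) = (t + 4)/t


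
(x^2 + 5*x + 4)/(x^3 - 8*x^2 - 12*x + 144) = (x + 1)/(x^2 - 12*x + 36)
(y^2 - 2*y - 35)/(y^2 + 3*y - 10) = (y - 7)/(y - 2)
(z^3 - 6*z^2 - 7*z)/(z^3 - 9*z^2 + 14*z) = (z + 1)/(z - 2)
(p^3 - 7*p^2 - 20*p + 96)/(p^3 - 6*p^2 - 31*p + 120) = (p + 4)/(p + 5)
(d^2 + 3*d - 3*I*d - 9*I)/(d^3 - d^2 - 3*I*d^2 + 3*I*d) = (d + 3)/(d*(d - 1))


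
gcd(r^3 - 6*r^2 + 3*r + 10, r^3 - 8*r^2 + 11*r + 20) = r^2 - 4*r - 5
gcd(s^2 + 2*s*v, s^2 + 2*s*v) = s^2 + 2*s*v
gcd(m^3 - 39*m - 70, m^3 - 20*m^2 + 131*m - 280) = m - 7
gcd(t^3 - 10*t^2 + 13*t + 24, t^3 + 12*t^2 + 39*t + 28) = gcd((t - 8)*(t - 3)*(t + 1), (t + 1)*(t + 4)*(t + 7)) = t + 1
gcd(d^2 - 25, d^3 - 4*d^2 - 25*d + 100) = d^2 - 25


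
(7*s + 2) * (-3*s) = -21*s^2 - 6*s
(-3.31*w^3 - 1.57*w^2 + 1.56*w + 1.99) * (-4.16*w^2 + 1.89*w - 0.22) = 13.7696*w^5 + 0.275300000000001*w^4 - 8.7287*w^3 - 4.9846*w^2 + 3.4179*w - 0.4378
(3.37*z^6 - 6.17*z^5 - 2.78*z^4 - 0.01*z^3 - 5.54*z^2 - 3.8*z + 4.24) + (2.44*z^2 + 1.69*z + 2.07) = 3.37*z^6 - 6.17*z^5 - 2.78*z^4 - 0.01*z^3 - 3.1*z^2 - 2.11*z + 6.31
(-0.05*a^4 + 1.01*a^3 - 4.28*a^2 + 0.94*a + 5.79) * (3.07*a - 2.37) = -0.1535*a^5 + 3.2192*a^4 - 15.5333*a^3 + 13.0294*a^2 + 15.5475*a - 13.7223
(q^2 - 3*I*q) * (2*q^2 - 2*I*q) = 2*q^4 - 8*I*q^3 - 6*q^2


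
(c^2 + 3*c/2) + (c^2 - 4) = 2*c^2 + 3*c/2 - 4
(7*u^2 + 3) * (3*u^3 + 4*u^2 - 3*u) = 21*u^5 + 28*u^4 - 12*u^3 + 12*u^2 - 9*u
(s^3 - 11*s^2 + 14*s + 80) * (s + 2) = s^4 - 9*s^3 - 8*s^2 + 108*s + 160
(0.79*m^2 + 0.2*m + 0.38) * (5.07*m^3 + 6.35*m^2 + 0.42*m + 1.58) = 4.0053*m^5 + 6.0305*m^4 + 3.5284*m^3 + 3.7452*m^2 + 0.4756*m + 0.6004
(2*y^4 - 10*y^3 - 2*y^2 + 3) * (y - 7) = 2*y^5 - 24*y^4 + 68*y^3 + 14*y^2 + 3*y - 21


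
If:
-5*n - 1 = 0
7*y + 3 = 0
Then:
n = -1/5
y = -3/7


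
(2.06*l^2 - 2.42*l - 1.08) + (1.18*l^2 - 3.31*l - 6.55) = 3.24*l^2 - 5.73*l - 7.63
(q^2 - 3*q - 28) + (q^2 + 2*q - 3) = 2*q^2 - q - 31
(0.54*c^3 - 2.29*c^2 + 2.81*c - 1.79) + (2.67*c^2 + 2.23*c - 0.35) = 0.54*c^3 + 0.38*c^2 + 5.04*c - 2.14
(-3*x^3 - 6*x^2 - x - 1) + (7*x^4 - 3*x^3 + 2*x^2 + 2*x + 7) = 7*x^4 - 6*x^3 - 4*x^2 + x + 6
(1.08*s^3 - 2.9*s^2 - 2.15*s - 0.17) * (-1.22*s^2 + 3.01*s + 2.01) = -1.3176*s^5 + 6.7888*s^4 - 3.9352*s^3 - 12.0931*s^2 - 4.8332*s - 0.3417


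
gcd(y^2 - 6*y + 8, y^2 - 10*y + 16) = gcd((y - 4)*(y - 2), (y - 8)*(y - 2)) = y - 2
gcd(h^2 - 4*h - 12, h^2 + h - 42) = h - 6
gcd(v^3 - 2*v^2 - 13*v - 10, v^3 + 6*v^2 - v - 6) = v + 1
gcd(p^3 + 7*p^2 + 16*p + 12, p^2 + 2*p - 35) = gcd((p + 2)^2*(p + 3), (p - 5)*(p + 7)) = 1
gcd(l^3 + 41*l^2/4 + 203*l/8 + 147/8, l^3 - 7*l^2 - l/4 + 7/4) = 1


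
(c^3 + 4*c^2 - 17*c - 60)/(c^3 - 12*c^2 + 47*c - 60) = (c^2 + 8*c + 15)/(c^2 - 8*c + 15)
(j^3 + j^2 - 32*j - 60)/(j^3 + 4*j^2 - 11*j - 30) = (j - 6)/(j - 3)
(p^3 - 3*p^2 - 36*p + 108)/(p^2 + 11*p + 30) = (p^2 - 9*p + 18)/(p + 5)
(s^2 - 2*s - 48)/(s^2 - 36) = (s - 8)/(s - 6)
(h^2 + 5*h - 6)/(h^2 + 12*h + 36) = (h - 1)/(h + 6)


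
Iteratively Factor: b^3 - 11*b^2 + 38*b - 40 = (b - 4)*(b^2 - 7*b + 10) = (b - 5)*(b - 4)*(b - 2)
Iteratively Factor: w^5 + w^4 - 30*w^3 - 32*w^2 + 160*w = (w + 4)*(w^4 - 3*w^3 - 18*w^2 + 40*w) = w*(w + 4)*(w^3 - 3*w^2 - 18*w + 40) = w*(w - 5)*(w + 4)*(w^2 + 2*w - 8) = w*(w - 5)*(w - 2)*(w + 4)*(w + 4)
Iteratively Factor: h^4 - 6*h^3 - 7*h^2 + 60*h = (h - 5)*(h^3 - h^2 - 12*h) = (h - 5)*(h + 3)*(h^2 - 4*h) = h*(h - 5)*(h + 3)*(h - 4)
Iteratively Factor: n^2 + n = (n)*(n + 1)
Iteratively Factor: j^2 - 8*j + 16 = (j - 4)*(j - 4)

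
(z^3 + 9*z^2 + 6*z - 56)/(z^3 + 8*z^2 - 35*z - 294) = (z^2 + 2*z - 8)/(z^2 + z - 42)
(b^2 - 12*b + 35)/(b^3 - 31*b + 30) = (b - 7)/(b^2 + 5*b - 6)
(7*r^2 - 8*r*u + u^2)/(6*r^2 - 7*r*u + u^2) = (7*r - u)/(6*r - u)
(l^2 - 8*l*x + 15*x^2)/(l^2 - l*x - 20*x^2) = (l - 3*x)/(l + 4*x)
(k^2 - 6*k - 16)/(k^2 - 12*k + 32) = (k + 2)/(k - 4)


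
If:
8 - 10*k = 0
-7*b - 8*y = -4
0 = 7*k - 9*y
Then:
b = -44/315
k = 4/5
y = 28/45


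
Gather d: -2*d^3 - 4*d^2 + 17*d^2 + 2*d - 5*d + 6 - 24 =-2*d^3 + 13*d^2 - 3*d - 18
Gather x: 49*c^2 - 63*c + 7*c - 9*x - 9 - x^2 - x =49*c^2 - 56*c - x^2 - 10*x - 9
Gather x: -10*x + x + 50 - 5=45 - 9*x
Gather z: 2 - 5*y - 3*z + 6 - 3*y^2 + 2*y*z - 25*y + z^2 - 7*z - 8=-3*y^2 - 30*y + z^2 + z*(2*y - 10)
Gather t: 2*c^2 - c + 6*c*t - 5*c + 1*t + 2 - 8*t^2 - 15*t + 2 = 2*c^2 - 6*c - 8*t^2 + t*(6*c - 14) + 4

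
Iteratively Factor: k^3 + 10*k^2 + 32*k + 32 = (k + 4)*(k^2 + 6*k + 8) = (k + 2)*(k + 4)*(k + 4)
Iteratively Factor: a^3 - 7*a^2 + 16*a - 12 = (a - 2)*(a^2 - 5*a + 6) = (a - 3)*(a - 2)*(a - 2)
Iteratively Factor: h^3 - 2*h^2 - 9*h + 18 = (h - 3)*(h^2 + h - 6) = (h - 3)*(h + 3)*(h - 2)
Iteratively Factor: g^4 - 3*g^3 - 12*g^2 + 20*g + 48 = (g + 2)*(g^3 - 5*g^2 - 2*g + 24) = (g + 2)^2*(g^2 - 7*g + 12) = (g - 3)*(g + 2)^2*(g - 4)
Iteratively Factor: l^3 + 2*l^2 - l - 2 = (l - 1)*(l^2 + 3*l + 2) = (l - 1)*(l + 1)*(l + 2)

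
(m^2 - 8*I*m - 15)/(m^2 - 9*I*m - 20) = (m - 3*I)/(m - 4*I)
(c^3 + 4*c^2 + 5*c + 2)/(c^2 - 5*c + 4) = (c^3 + 4*c^2 + 5*c + 2)/(c^2 - 5*c + 4)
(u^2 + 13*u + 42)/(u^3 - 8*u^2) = (u^2 + 13*u + 42)/(u^2*(u - 8))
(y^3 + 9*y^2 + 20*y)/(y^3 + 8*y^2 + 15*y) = (y + 4)/(y + 3)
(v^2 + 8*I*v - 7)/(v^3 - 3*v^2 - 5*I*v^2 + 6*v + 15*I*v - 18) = (v + 7*I)/(v^2 + v*(-3 - 6*I) + 18*I)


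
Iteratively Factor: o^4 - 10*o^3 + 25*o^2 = (o - 5)*(o^3 - 5*o^2) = o*(o - 5)*(o^2 - 5*o) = o*(o - 5)^2*(o)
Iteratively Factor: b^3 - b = (b)*(b^2 - 1) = b*(b + 1)*(b - 1)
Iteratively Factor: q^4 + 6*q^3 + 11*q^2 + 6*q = (q + 1)*(q^3 + 5*q^2 + 6*q) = q*(q + 1)*(q^2 + 5*q + 6) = q*(q + 1)*(q + 2)*(q + 3)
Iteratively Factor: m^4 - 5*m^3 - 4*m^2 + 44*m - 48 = (m - 2)*(m^3 - 3*m^2 - 10*m + 24) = (m - 2)*(m + 3)*(m^2 - 6*m + 8) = (m - 4)*(m - 2)*(m + 3)*(m - 2)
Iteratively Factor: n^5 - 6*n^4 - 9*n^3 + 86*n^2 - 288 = (n + 2)*(n^4 - 8*n^3 + 7*n^2 + 72*n - 144) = (n - 3)*(n + 2)*(n^3 - 5*n^2 - 8*n + 48) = (n - 3)*(n + 2)*(n + 3)*(n^2 - 8*n + 16) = (n - 4)*(n - 3)*(n + 2)*(n + 3)*(n - 4)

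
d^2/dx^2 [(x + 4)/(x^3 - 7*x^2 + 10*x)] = 2*(3*x^5 + 3*x^4 - 185*x^3 + 708*x^2 - 840*x + 400)/(x^3*(x^6 - 21*x^5 + 177*x^4 - 763*x^3 + 1770*x^2 - 2100*x + 1000))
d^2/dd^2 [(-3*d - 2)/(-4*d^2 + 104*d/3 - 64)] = 3*(9*(8 - 3*d)*(3*d^2 - 26*d + 48) + 4*(3*d - 13)^2*(3*d + 2))/(2*(3*d^2 - 26*d + 48)^3)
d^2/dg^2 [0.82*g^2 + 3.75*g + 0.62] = 1.64000000000000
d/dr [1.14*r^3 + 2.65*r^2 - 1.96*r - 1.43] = 3.42*r^2 + 5.3*r - 1.96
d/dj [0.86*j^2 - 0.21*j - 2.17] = 1.72*j - 0.21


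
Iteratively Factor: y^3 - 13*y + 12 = (y - 3)*(y^2 + 3*y - 4) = (y - 3)*(y + 4)*(y - 1)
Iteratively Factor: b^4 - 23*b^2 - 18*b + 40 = (b - 5)*(b^3 + 5*b^2 + 2*b - 8) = (b - 5)*(b + 4)*(b^2 + b - 2) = (b - 5)*(b - 1)*(b + 4)*(b + 2)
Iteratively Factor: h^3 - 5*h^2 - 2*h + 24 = (h + 2)*(h^2 - 7*h + 12) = (h - 4)*(h + 2)*(h - 3)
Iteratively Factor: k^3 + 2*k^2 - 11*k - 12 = (k + 4)*(k^2 - 2*k - 3) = (k + 1)*(k + 4)*(k - 3)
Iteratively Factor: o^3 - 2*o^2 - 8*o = (o + 2)*(o^2 - 4*o) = (o - 4)*(o + 2)*(o)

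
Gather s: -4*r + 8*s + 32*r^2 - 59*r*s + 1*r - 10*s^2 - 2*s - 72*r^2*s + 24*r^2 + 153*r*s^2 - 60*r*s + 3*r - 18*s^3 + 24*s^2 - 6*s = 56*r^2 - 18*s^3 + s^2*(153*r + 14) + s*(-72*r^2 - 119*r)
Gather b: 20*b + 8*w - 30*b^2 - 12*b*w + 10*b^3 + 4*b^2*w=10*b^3 + b^2*(4*w - 30) + b*(20 - 12*w) + 8*w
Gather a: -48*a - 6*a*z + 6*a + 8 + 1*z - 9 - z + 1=a*(-6*z - 42)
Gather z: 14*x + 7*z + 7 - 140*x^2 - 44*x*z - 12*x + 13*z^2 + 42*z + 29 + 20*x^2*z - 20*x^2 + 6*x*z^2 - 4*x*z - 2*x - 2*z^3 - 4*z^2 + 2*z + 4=-160*x^2 - 2*z^3 + z^2*(6*x + 9) + z*(20*x^2 - 48*x + 51) + 40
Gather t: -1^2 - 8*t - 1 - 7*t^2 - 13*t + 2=-7*t^2 - 21*t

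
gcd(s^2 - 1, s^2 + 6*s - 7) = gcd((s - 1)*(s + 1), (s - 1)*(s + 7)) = s - 1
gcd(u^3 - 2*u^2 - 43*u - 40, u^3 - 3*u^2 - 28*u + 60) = u + 5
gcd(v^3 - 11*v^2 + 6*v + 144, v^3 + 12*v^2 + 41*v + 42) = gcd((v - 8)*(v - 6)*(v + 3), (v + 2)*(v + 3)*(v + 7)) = v + 3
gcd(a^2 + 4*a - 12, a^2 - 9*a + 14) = a - 2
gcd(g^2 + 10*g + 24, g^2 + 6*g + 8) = g + 4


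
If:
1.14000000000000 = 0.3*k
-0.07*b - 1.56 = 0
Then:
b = -22.29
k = 3.80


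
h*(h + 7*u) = h^2 + 7*h*u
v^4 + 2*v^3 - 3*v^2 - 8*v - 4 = (v - 2)*(v + 1)^2*(v + 2)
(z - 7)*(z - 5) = z^2 - 12*z + 35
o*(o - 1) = o^2 - o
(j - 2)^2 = j^2 - 4*j + 4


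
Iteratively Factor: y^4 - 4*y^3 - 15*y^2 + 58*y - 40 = (y - 1)*(y^3 - 3*y^2 - 18*y + 40) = (y - 2)*(y - 1)*(y^2 - y - 20) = (y - 2)*(y - 1)*(y + 4)*(y - 5)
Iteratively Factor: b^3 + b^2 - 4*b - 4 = (b + 2)*(b^2 - b - 2) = (b - 2)*(b + 2)*(b + 1)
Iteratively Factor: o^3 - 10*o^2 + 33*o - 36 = (o - 3)*(o^2 - 7*o + 12) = (o - 4)*(o - 3)*(o - 3)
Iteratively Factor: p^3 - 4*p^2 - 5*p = (p + 1)*(p^2 - 5*p) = p*(p + 1)*(p - 5)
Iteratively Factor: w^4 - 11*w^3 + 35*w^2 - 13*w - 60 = (w - 5)*(w^3 - 6*w^2 + 5*w + 12) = (w - 5)*(w + 1)*(w^2 - 7*w + 12) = (w - 5)*(w - 4)*(w + 1)*(w - 3)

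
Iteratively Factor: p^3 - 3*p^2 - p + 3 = (p - 1)*(p^2 - 2*p - 3) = (p - 3)*(p - 1)*(p + 1)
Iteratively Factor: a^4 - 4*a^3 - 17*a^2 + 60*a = (a + 4)*(a^3 - 8*a^2 + 15*a) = (a - 5)*(a + 4)*(a^2 - 3*a) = a*(a - 5)*(a + 4)*(a - 3)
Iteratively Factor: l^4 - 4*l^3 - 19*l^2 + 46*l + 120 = (l + 3)*(l^3 - 7*l^2 + 2*l + 40) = (l - 4)*(l + 3)*(l^2 - 3*l - 10) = (l - 4)*(l + 2)*(l + 3)*(l - 5)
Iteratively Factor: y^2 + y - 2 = (y + 2)*(y - 1)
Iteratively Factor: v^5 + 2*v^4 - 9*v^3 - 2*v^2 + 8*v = (v + 4)*(v^4 - 2*v^3 - v^2 + 2*v) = (v - 2)*(v + 4)*(v^3 - v) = v*(v - 2)*(v + 4)*(v^2 - 1) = v*(v - 2)*(v + 1)*(v + 4)*(v - 1)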